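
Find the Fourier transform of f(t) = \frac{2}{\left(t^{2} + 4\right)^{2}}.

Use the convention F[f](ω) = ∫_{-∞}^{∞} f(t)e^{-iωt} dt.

F(ω) = \frac{\pi \left(2 \left|{\omega}\right| + 1\right) e^{- 2 \left|{\omega}\right|}}{8}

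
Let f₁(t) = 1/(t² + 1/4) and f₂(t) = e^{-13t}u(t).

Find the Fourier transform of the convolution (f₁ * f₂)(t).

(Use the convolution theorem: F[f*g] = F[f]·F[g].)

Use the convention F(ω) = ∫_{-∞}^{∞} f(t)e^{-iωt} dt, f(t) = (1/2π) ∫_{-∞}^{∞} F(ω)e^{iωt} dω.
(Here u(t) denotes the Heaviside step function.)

F[f₁*f₂](ω) = \frac{2 \pi e^{- \frac{\left|{\omega}\right|}{2}}}{i \omega + 13}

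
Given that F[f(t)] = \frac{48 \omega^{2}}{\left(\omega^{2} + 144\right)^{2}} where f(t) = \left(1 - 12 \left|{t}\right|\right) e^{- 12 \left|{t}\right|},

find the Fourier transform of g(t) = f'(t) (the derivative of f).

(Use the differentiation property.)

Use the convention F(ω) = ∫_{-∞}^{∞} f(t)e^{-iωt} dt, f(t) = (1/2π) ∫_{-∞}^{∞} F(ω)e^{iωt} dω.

F[g](ω) = \frac{48 i \omega^{3}}{\left(\omega^{2} + 144\right)^{2}}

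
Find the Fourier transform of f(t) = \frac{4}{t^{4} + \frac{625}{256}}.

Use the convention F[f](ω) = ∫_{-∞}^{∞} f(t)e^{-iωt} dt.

F(ω) = \frac{256 \pi e^{- \frac{5 \sqrt{2} \left|{\omega}\right|}{8}} \sin{\left(\frac{5 \sqrt{2} \left|{\omega}\right|}{8} + \frac{\pi}{4} \right)}}{125}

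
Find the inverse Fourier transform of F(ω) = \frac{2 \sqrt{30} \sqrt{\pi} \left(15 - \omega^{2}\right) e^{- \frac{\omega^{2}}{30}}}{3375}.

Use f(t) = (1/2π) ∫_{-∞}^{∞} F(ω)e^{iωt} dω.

f(t) = 2 t^{2} e^{- \frac{15 t^{2}}{2}}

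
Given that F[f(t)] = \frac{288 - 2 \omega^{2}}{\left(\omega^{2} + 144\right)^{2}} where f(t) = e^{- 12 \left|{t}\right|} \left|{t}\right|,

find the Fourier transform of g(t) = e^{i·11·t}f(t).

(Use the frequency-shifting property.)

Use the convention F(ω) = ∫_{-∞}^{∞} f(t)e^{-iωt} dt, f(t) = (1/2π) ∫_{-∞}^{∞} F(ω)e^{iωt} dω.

F[g](ω) = \frac{2 \left(144 - \left(\omega - 11\right)^{2}\right)}{\left(\left(\omega - 11\right)^{2} + 144\right)^{2}}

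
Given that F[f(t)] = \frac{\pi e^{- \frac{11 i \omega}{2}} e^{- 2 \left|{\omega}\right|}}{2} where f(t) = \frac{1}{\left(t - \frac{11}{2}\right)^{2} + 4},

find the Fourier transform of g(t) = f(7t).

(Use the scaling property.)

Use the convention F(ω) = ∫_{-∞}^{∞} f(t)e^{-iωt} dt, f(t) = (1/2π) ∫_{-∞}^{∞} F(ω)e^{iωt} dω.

F[g](ω) = \frac{\pi e^{- \frac{11 i \omega}{14} - \frac{2 \left|{\omega}\right|}{7}}}{14}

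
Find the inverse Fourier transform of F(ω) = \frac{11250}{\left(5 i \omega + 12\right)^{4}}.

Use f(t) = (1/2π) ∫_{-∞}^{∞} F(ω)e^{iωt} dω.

f(t) = 3 t^{3} e^{- \frac{12 t}{5}} u\left(t\right)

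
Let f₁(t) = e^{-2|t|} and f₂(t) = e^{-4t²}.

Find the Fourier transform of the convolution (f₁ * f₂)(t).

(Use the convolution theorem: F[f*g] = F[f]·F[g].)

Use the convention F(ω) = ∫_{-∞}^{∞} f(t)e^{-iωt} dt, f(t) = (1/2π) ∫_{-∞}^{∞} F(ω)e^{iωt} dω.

F[f₁*f₂](ω) = \frac{2 \sqrt{\pi} e^{- \frac{\omega^{2}}{16}}}{\omega^{2} + 4}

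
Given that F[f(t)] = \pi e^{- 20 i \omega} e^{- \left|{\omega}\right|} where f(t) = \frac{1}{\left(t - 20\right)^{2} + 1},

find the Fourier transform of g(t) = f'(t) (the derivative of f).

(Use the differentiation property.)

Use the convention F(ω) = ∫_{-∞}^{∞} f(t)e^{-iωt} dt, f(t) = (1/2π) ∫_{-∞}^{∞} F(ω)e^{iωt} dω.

F[g](ω) = i \pi \omega e^{- 20 i \omega - \left|{\omega}\right|}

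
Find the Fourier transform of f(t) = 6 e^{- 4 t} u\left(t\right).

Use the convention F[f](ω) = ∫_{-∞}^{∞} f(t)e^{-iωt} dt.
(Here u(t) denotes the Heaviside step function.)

F(ω) = \frac{6}{i \omega + 4}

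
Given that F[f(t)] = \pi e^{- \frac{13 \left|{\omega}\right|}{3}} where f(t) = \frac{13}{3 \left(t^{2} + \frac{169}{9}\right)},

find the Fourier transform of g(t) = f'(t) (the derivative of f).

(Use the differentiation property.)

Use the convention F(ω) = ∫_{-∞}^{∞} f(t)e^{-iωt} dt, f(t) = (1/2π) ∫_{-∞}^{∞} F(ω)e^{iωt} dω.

F[g](ω) = i \pi \omega e^{- \frac{13 \left|{\omega}\right|}{3}}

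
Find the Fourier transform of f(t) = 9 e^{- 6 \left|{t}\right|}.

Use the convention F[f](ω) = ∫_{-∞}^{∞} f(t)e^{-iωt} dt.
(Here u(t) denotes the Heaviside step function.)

F(ω) = \frac{108}{\omega^{2} + 36}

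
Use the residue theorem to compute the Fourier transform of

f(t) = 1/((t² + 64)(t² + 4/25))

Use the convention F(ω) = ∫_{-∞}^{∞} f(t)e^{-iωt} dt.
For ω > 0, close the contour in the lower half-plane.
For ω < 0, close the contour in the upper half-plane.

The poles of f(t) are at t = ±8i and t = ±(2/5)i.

Let g(z) = f(z)e^{-iωz}; for large |z| the factor e^{-iωz} decays in the lower half-plane when ω > 0 and in the upper half-plane when ω < 0.

Case ω > 0 (lower half-plane, clockwise contour ⇒ F(ω) = -2πi·ΣRes):
  Res_{z = - 8 i} g(z) = - \frac{25 i e^{- 8 \omega}}{25536}
  Res_{z = - \frac{2 i}{5}} g(z) = \frac{125 i e^{- \frac{2 \omega}{5}}}{6384}
  F(ω) = -2πi·ΣRes = - \frac{25 \pi e^{- 8 \omega}}{12768} + \frac{125 \pi e^{- \frac{2 \omega}{5}}}{3192}

Case ω < 0 (upper half-plane, counterclockwise contour ⇒ F(ω) = +2πi·ΣRes):
  Res_{z = 8 i} g(z) = \frac{25 i e^{8 \omega}}{25536}
  Res_{z = \frac{2 i}{5}} g(z) = - \frac{125 i e^{\frac{2 \omega}{5}}}{6384}
  F(ω) = 2πi·ΣRes = \frac{25 \pi \left(20 e^{\frac{2 \omega}{5}} - e^{8 \omega}\right)}{12768}

Both cases combine into a single formula in |ω|:

F(ω) = - \frac{25 \pi e^{- 8 \left|{\omega}\right|}}{12768} + \frac{125 \pi e^{- \frac{2 \left|{\omega}\right|}{5}}}{3192}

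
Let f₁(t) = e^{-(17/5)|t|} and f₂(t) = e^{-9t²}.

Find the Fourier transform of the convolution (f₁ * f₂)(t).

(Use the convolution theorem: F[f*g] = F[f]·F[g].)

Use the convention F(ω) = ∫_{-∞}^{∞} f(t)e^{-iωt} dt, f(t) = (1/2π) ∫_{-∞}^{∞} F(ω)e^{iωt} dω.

F[f₁*f₂](ω) = \frac{170 \sqrt{\pi} e^{- \frac{\omega^{2}}{36}}}{3 \left(25 \omega^{2} + 289\right)}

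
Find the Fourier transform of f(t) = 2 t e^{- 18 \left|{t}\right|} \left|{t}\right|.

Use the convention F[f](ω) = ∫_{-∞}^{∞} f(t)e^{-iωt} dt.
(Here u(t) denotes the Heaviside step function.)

F(ω) = \frac{8 i \omega \left(\omega^{2} - 972\right)}{\left(\omega^{2} + 324\right)^{3}}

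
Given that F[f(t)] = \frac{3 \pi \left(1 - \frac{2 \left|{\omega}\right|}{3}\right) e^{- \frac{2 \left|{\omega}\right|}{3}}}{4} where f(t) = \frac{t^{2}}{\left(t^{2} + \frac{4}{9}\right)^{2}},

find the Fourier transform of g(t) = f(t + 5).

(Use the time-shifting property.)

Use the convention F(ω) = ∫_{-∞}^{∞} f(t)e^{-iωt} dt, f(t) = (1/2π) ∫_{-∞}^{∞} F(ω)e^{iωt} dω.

F[g](ω) = - \frac{\pi \left(2 \left|{\omega}\right| - 3\right) e^{5 i \omega - \frac{2 \left|{\omega}\right|}{3}}}{4}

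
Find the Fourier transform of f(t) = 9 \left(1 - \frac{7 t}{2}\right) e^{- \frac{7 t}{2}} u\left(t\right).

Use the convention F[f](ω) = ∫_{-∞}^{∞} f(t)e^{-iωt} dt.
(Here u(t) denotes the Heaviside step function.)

F(ω) = \frac{36 i \omega}{- 4 \omega^{2} + 28 i \omega + 49}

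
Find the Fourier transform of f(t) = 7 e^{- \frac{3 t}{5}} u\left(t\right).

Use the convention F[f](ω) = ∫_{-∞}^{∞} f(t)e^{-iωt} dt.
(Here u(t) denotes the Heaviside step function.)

F(ω) = \frac{35}{5 i \omega + 3}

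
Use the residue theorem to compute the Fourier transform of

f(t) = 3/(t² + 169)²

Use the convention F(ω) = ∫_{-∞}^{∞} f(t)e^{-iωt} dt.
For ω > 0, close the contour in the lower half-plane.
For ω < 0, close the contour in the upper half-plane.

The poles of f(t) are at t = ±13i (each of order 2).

Let g(z) = f(z)e^{-iωz}; for large |z| the factor e^{-iωz} decays in the lower half-plane when ω > 0 and in the upper half-plane when ω < 0.

Case ω > 0 (lower half-plane, clockwise contour ⇒ F(ω) = -2πi·ΣRes):
  Res_{z = - 13 i} g(z) = \frac{3 i \left(13 \omega + 1\right) e^{- 13 \omega}}{8788} (pole of order 2)
  F(ω) = -2πi·ΣRes = \frac{3 \pi \left(13 \omega + 1\right) e^{- 13 \omega}}{4394}

Case ω < 0 (upper half-plane, counterclockwise contour ⇒ F(ω) = +2πi·ΣRes):
  Res_{z = 13 i} g(z) = \frac{3 i \left(13 \omega - 1\right) e^{13 \omega}}{8788} (pole of order 2)
  F(ω) = 2πi·ΣRes = \frac{3 \pi \left(1 - 13 \omega\right) e^{13 \omega}}{4394}

Both cases combine into a single formula in |ω|:

F(ω) = \frac{3 \pi \left(13 \left|{\omega}\right| + 1\right) e^{- 13 \left|{\omega}\right|}}{4394}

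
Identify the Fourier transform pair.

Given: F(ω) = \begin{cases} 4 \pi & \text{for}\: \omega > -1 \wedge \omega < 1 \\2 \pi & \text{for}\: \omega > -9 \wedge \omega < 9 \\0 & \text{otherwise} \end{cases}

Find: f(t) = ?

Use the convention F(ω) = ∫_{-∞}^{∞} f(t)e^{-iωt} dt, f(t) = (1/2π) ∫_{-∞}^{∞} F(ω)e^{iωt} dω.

f(t) = \frac{4 \sin{\left(5 t \right)} \cos{\left(4 t \right)}}{t}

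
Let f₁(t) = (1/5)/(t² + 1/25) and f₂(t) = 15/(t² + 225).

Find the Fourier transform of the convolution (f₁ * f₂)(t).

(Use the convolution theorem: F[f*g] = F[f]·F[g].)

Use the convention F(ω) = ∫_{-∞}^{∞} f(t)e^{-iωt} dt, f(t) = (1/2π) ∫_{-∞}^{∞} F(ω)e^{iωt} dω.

F[f₁*f₂](ω) = \pi^{2} e^{- \frac{76 \left|{\omega}\right|}{5}}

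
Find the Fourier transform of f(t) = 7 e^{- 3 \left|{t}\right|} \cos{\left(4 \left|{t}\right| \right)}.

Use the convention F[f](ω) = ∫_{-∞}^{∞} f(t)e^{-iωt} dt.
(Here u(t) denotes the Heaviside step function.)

F(ω) = \frac{42 \left(\omega^{2} + 25\right)}{\omega^{4} - 14 \omega^{2} + 625}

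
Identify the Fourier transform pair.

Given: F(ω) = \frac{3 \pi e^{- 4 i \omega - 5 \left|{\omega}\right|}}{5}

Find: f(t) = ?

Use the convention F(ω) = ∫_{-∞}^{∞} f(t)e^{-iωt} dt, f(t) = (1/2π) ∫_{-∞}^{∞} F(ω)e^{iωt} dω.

f(t) = \frac{3}{\left(t - 4\right)^{2} + 25}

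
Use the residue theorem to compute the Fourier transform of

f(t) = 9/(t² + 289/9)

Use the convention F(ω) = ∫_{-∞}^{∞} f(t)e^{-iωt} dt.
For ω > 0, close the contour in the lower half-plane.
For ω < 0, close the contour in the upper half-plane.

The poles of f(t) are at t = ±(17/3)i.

Let g(z) = f(z)e^{-iωz}; for large |z| the factor e^{-iωz} decays in the lower half-plane when ω > 0 and in the upper half-plane when ω < 0.

Case ω > 0 (lower half-plane, clockwise contour ⇒ F(ω) = -2πi·ΣRes):
  Res_{z = - \frac{17 i}{3}} g(z) = \frac{27 i e^{- \frac{17 \omega}{3}}}{34}
  F(ω) = -2πi·ΣRes = \frac{27 \pi e^{- \frac{17 \omega}{3}}}{17}

Case ω < 0 (upper half-plane, counterclockwise contour ⇒ F(ω) = +2πi·ΣRes):
  Res_{z = \frac{17 i}{3}} g(z) = - \frac{27 i e^{\frac{17 \omega}{3}}}{34}
  F(ω) = 2πi·ΣRes = \frac{27 \pi e^{\frac{17 \omega}{3}}}{17}

Both cases combine into a single formula in |ω|:

F(ω) = \frac{27 \pi e^{- \frac{17 \left|{\omega}\right|}{3}}}{17}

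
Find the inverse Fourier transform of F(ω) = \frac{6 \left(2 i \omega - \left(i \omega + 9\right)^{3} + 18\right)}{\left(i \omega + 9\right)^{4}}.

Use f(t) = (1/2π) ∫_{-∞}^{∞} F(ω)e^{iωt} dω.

f(t) = 6 \left(t^{2} - 1\right) e^{- 9 t} u\left(t\right)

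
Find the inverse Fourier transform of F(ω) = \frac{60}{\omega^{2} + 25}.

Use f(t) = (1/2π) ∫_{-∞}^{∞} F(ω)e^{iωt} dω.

f(t) = 6 e^{- 5 \left|{t}\right|}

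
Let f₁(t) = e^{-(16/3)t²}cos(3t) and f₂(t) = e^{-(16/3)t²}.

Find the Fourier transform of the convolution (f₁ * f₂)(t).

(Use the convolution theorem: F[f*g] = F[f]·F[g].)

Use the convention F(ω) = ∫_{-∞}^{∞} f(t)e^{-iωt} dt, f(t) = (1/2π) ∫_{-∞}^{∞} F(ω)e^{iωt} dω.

F[f₁*f₂](ω) = \frac{3 \pi \left(e^{\frac{9 \omega}{16}} + 1\right) e^{- \frac{3 \omega^{2}}{32} - \frac{9 \omega}{32} - \frac{27}{64}}}{32}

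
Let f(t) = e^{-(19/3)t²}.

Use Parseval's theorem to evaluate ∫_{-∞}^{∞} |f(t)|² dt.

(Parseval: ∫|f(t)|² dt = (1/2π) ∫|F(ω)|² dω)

∫|f(t)|² dt = \frac{\sqrt{114} \sqrt{\pi}}{38}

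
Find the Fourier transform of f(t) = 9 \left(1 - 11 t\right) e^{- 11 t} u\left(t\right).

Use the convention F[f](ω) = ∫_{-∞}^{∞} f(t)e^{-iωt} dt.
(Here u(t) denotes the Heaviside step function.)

F(ω) = \frac{9 i \omega}{- \omega^{2} + 22 i \omega + 121}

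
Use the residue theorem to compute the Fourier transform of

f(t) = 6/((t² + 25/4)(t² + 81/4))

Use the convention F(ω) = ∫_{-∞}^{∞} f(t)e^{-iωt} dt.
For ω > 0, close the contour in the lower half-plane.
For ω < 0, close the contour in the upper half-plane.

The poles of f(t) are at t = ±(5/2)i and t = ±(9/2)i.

Let g(z) = f(z)e^{-iωz}; for large |z| the factor e^{-iωz} decays in the lower half-plane when ω > 0 and in the upper half-plane when ω < 0.

Case ω > 0 (lower half-plane, clockwise contour ⇒ F(ω) = -2πi·ΣRes):
  Res_{z = - \frac{5 i}{2}} g(z) = \frac{3 i e^{- \frac{5 \omega}{2}}}{35}
  Res_{z = - \frac{9 i}{2}} g(z) = - \frac{i e^{- \frac{9 \omega}{2}}}{21}
  F(ω) = -2πi·ΣRes = \frac{2 \pi \left(9 e^{2 \omega} - 5\right) e^{- \frac{9 \omega}{2}}}{105}

Case ω < 0 (upper half-plane, counterclockwise contour ⇒ F(ω) = +2πi·ΣRes):
  Res_{z = \frac{5 i}{2}} g(z) = - \frac{3 i e^{\frac{5 \omega}{2}}}{35}
  Res_{z = \frac{9 i}{2}} g(z) = \frac{i e^{\frac{9 \omega}{2}}}{21}
  F(ω) = 2πi·ΣRes = \frac{2 \pi \left(9 - 5 e^{2 \omega}\right) e^{\frac{5 \omega}{2}}}{105}

Both cases combine into a single formula in |ω|:

F(ω) = \frac{2 \pi \left(9 e^{2 \left|{\omega}\right|} - 5\right) e^{- \frac{9 \left|{\omega}\right|}{2}}}{105}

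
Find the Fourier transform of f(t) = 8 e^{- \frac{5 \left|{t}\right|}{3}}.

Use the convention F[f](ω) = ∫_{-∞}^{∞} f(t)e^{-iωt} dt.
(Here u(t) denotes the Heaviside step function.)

F(ω) = \frac{240}{9 \omega^{2} + 25}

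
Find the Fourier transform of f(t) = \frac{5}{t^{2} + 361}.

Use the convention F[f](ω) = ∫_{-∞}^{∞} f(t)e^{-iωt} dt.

F(ω) = \frac{5 \pi e^{- 19 \left|{\omega}\right|}}{19}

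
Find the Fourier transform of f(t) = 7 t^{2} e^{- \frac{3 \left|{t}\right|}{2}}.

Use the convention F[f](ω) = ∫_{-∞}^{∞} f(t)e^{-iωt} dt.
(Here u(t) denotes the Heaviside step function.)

F(ω) = \frac{2016 \left(3 - 4 \omega^{2}\right)}{\left(4 \omega^{2} + 9\right)^{3}}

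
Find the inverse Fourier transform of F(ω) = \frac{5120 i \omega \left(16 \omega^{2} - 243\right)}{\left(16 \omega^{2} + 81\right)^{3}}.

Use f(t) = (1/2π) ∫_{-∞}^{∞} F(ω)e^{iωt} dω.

f(t) = 5 t e^{- \frac{9 \left|{t}\right|}{4}} \left|{t}\right|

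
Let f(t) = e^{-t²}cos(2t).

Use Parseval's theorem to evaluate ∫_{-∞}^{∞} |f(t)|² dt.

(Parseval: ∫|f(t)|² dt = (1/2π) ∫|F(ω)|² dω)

∫|f(t)|² dt = \frac{\sqrt{2} \sqrt{\pi} \left(1 + e^{2}\right)}{4 e^{2}}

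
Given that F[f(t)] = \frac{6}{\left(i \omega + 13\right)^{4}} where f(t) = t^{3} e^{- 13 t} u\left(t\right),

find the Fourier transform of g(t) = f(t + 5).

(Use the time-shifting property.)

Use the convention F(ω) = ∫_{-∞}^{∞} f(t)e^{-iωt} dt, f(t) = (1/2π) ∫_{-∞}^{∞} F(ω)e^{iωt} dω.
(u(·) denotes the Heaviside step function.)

F[g](ω) = \frac{6 e^{5 i \omega}}{\left(i \omega + 13\right)^{4}}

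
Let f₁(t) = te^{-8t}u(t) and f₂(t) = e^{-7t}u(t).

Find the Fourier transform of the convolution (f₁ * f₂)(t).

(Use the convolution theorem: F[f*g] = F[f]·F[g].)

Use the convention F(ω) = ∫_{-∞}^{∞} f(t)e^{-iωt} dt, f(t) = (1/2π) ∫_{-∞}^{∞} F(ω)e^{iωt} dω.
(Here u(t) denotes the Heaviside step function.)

F[f₁*f₂](ω) = \frac{1}{\left(i \omega + 7\right) \left(i \omega + 8\right)^{2}}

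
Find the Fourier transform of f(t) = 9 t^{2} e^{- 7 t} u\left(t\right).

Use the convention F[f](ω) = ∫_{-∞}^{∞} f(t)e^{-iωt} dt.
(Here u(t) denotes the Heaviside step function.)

F(ω) = \frac{18}{\left(i \omega + 7\right)^{3}}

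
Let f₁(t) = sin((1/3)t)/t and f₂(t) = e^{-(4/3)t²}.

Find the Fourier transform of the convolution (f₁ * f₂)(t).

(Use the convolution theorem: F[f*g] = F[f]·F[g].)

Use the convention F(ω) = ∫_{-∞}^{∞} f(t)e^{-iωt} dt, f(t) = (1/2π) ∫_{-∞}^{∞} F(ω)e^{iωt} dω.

F[f₁*f₂](ω) = \begin{cases} \frac{\sqrt{3} \pi^{\frac{3}{2}} e^{- \frac{3 \omega^{2}}{16}}}{2} & \text{for}\: \omega > - \frac{1}{3} \wedge \omega < \frac{1}{3} \\0 & \text{otherwise} \end{cases}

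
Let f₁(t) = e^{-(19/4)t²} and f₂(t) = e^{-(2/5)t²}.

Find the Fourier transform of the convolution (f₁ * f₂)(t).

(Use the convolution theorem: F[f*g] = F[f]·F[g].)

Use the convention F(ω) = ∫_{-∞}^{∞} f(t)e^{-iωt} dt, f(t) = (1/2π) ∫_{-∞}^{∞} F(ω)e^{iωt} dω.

F[f₁*f₂](ω) = \frac{\sqrt{190} \pi e^{- \frac{103 \omega^{2}}{152}}}{19}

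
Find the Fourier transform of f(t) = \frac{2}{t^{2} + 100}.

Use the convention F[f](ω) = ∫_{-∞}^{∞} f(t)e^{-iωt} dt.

F(ω) = \frac{\pi e^{- 10 \left|{\omega}\right|}}{5}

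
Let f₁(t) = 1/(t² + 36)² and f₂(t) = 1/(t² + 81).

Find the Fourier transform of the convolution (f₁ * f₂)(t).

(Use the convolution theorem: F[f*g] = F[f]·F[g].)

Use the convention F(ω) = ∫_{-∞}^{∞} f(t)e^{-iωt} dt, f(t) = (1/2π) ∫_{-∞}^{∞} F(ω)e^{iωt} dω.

F[f₁*f₂](ω) = \frac{\pi^{2} \left(6 \left|{\omega}\right| + 1\right) e^{- 15 \left|{\omega}\right|}}{3888}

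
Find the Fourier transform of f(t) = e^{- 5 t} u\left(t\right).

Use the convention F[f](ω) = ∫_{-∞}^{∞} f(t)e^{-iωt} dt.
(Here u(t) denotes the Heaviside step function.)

F(ω) = \frac{1}{i \omega + 5}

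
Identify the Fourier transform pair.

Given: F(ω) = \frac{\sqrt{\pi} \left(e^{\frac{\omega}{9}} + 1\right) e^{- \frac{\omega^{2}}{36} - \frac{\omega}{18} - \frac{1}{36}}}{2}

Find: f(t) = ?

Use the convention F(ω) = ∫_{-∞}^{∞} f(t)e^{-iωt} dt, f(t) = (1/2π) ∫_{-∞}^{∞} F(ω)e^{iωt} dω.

f(t) = 3 e^{- 9 t^{2}} \cos{\left(t \right)}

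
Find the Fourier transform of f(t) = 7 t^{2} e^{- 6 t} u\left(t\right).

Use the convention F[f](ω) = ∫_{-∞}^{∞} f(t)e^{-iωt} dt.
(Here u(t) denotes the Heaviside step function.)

F(ω) = \frac{14}{\left(i \omega + 6\right)^{3}}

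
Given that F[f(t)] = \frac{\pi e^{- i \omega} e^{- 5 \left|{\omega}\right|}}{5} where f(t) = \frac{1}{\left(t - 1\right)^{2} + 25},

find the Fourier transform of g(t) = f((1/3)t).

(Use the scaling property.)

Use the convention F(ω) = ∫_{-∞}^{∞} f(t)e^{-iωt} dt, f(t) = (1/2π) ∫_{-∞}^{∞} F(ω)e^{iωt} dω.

F[g](ω) = \frac{3 \pi e^{- 3 i \omega - 15 \left|{\omega}\right|}}{5}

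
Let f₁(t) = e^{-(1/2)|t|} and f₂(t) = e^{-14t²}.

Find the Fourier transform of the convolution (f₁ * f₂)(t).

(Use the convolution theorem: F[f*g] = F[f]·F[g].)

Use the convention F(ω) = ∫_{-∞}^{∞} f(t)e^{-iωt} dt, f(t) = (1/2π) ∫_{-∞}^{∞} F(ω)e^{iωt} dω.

F[f₁*f₂](ω) = \frac{2 \sqrt{14} \sqrt{\pi} e^{- \frac{\omega^{2}}{56}}}{7 \left(4 \omega^{2} + 1\right)}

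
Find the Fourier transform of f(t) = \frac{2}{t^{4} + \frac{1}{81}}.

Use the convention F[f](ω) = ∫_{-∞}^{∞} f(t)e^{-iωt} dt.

F(ω) = 54 \pi e^{- \frac{\sqrt{2} \left|{\omega}\right|}{6}} \sin{\left(\frac{\sqrt{2} \left|{\omega}\right|}{6} + \frac{\pi}{4} \right)}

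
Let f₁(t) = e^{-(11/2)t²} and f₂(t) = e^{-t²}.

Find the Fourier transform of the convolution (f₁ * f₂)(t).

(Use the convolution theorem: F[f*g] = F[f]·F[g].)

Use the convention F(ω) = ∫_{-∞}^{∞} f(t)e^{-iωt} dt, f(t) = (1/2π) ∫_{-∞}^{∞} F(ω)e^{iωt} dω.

F[f₁*f₂](ω) = \frac{\sqrt{22} \pi e^{- \frac{13 \omega^{2}}{44}}}{11}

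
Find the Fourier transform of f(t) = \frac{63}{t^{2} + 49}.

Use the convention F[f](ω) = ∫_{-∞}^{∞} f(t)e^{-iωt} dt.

F(ω) = 9 \pi e^{- 7 \left|{\omega}\right|}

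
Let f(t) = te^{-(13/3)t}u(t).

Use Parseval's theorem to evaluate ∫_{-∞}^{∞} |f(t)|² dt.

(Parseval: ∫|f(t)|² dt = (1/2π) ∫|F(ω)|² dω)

∫|f(t)|² dt = \frac{27}{8788}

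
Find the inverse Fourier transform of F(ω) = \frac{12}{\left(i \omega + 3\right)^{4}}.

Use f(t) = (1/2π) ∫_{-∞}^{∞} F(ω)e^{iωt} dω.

f(t) = 2 t^{3} e^{- 3 t} u\left(t\right)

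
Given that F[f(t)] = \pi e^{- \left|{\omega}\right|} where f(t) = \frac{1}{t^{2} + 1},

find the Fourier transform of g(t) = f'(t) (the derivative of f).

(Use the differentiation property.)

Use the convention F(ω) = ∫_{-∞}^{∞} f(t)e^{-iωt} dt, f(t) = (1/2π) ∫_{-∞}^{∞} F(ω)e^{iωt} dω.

F[g](ω) = i \pi \omega e^{- \left|{\omega}\right|}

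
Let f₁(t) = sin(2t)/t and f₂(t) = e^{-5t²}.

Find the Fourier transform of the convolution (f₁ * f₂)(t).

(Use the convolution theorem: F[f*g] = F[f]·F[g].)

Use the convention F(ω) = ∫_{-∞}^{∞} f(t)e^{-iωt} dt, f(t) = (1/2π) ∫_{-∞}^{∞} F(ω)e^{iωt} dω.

F[f₁*f₂](ω) = \begin{cases} \frac{\sqrt{5} \pi^{\frac{3}{2}} e^{- \frac{\omega^{2}}{20}}}{5} & \text{for}\: \omega > -2 \wedge \omega < 2 \\0 & \text{otherwise} \end{cases}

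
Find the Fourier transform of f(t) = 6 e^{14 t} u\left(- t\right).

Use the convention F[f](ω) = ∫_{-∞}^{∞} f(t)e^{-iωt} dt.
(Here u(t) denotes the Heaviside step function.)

F(ω) = - \frac{6}{i \omega - 14}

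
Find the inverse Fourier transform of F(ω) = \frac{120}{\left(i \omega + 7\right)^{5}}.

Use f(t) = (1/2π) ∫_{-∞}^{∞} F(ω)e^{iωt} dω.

f(t) = 5 t^{4} e^{- 7 t} u\left(t\right)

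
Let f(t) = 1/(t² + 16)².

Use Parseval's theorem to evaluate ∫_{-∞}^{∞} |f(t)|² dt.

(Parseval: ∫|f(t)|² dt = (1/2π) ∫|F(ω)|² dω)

∫|f(t)|² dt = \frac{5 \pi}{262144}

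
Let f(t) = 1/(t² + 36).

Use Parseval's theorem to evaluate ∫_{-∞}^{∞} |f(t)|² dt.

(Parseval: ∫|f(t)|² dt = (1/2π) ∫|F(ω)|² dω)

∫|f(t)|² dt = \frac{\pi}{432}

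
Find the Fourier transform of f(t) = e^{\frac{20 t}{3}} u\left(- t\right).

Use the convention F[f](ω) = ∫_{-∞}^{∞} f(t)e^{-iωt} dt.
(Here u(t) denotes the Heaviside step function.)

F(ω) = - \frac{3}{3 i \omega - 20}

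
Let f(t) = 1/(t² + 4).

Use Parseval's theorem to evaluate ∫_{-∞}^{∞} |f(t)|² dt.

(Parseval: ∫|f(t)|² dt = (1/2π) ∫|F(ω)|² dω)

∫|f(t)|² dt = \frac{\pi}{16}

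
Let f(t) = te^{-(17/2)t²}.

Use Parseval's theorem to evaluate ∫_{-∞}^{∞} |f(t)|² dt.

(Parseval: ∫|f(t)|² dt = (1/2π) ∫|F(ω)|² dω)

∫|f(t)|² dt = \frac{\sqrt{17} \sqrt{\pi}}{578}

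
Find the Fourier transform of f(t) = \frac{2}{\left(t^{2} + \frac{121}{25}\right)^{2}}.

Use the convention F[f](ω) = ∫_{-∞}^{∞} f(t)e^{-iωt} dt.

F(ω) = \frac{25 \pi \left(11 \left|{\omega}\right| + 5\right) e^{- \frac{11 \left|{\omega}\right|}{5}}}{1331}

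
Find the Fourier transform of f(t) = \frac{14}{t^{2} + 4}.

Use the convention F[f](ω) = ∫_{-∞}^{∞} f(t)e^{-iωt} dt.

F(ω) = 7 \pi e^{- 2 \left|{\omega}\right|}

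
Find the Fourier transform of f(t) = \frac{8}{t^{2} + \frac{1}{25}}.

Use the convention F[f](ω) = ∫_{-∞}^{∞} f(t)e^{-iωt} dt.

F(ω) = 40 \pi e^{- \frac{\left|{\omega}\right|}{5}}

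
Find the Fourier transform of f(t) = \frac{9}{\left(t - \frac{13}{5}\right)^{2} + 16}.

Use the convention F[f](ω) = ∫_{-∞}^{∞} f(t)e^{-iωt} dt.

F(ω) = \frac{9 \pi e^{- \frac{13 i \omega}{5} - 4 \left|{\omega}\right|}}{4}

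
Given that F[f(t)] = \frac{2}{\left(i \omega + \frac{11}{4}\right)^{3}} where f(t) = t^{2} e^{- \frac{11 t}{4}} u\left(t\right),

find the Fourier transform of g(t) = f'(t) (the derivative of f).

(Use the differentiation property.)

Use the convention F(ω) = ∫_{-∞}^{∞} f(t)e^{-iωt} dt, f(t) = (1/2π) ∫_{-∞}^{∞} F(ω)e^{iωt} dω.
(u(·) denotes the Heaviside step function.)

F[g](ω) = \frac{128 i \omega}{\left(4 i \omega + 11\right)^{3}}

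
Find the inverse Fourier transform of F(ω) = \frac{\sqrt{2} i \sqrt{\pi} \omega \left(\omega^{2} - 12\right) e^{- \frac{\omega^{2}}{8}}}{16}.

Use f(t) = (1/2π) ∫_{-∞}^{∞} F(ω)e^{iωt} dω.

f(t) = 8 t^{3} e^{- 2 t^{2}}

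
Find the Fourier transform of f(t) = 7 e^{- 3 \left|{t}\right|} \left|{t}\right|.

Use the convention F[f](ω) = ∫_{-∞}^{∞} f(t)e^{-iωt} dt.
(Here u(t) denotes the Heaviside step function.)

F(ω) = \frac{14 \left(9 - \omega^{2}\right)}{\left(\omega^{2} + 9\right)^{2}}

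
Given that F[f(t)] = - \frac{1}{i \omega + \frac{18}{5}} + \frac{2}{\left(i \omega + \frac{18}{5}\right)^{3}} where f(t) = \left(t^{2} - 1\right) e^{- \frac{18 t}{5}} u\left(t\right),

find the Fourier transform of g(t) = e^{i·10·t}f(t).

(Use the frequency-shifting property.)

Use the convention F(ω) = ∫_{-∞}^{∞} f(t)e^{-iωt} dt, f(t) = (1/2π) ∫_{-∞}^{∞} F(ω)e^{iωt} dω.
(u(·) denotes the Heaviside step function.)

F[g](ω) = \frac{5 \left(250 i \left(\omega - 10\right) - \left(5 i \left(\omega - 10\right) + 18\right)^{3} + 900\right)}{\left(5 i \left(\omega - 10\right) + 18\right)^{4}}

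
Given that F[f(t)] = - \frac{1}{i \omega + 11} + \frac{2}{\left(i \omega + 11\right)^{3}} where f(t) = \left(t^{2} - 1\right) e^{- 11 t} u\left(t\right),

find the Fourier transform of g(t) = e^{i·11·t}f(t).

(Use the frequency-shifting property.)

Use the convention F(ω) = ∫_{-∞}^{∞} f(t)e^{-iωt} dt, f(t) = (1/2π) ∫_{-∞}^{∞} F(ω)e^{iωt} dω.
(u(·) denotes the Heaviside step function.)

F[g](ω) = \frac{2 i \left(\omega - 11\right) - \left(i \left(\omega - 11\right) + 11\right)^{3} + 22}{\left(i \left(\omega - 11\right) + 11\right)^{4}}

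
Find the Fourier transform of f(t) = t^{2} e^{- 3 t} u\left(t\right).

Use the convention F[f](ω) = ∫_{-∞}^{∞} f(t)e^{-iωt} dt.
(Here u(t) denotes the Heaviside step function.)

F(ω) = \frac{2}{\left(i \omega + 3\right)^{3}}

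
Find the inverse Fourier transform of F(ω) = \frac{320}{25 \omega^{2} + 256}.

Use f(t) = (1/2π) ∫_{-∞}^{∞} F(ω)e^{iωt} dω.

f(t) = 2 e^{- \frac{16 \left|{t}\right|}{5}}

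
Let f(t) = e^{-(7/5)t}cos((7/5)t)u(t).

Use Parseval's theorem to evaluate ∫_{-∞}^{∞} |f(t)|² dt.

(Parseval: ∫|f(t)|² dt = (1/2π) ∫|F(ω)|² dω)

∫|f(t)|² dt = \frac{15}{56}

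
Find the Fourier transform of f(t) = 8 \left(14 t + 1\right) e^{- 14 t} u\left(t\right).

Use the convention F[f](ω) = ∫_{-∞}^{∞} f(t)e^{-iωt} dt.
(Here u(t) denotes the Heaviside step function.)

F(ω) = \frac{8 \left(- i \omega - 28\right)}{\omega^{2} - 28 i \omega - 196}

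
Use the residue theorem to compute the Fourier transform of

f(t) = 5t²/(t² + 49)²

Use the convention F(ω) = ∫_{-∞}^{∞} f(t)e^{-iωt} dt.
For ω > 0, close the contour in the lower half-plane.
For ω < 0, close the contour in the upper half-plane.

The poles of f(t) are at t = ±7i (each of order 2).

Let g(z) = f(z)e^{-iωz}; for large |z| the factor e^{-iωz} decays in the lower half-plane when ω > 0 and in the upper half-plane when ω < 0.

Case ω > 0 (lower half-plane, clockwise contour ⇒ F(ω) = -2πi·ΣRes):
  Res_{z = - 7 i} g(z) = \frac{5 i \left(1 - 7 \omega\right) e^{- 7 \omega}}{28} (pole of order 2)
  F(ω) = -2πi·ΣRes = \frac{5 \pi \left(1 - 7 \omega\right) e^{- 7 \omega}}{14}

Case ω < 0 (upper half-plane, counterclockwise contour ⇒ F(ω) = +2πi·ΣRes):
  Res_{z = 7 i} g(z) = \frac{5 i \left(- 7 \omega - 1\right) e^{7 \omega}}{28} (pole of order 2)
  F(ω) = 2πi·ΣRes = \frac{5 \pi \left(7 \omega + 1\right) e^{7 \omega}}{14}

Both cases combine into a single formula in |ω|:

F(ω) = \frac{5 \pi \left(1 - 7 \left|{\omega}\right|\right) e^{- 7 \left|{\omega}\right|}}{14}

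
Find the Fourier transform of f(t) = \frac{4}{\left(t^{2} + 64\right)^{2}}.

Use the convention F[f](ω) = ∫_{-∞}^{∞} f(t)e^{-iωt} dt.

F(ω) = \frac{\pi \left(8 \left|{\omega}\right| + 1\right) e^{- 8 \left|{\omega}\right|}}{256}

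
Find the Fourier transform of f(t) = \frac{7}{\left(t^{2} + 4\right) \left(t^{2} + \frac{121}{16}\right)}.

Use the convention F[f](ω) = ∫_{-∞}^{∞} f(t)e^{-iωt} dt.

F(ω) = \frac{56 \pi e^{- 2 \left|{\omega}\right|}}{57} - \frac{448 \pi e^{- \frac{11 \left|{\omega}\right|}{4}}}{627}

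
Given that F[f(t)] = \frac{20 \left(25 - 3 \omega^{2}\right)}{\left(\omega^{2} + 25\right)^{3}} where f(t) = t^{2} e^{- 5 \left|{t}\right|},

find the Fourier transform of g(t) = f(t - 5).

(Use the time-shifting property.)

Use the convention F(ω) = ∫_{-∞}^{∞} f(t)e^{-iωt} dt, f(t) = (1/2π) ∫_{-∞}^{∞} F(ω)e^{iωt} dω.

F[g](ω) = \frac{20 \left(25 - 3 \omega^{2}\right) e^{- 5 i \omega}}{\left(\omega^{2} + 25\right)^{3}}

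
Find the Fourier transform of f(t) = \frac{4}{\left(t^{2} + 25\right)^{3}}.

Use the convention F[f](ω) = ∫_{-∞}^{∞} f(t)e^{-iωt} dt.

F(ω) = \frac{\pi \left(25 \omega^{2} + 15 \left|{\omega}\right| + 3\right) e^{- 5 \left|{\omega}\right|}}{6250}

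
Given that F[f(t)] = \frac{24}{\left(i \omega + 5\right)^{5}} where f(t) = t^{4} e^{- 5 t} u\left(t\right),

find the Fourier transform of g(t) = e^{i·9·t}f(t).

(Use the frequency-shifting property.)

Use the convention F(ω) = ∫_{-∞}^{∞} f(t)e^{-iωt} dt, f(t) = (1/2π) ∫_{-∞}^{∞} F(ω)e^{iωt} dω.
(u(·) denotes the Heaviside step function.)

F[g](ω) = \frac{24}{\left(i \left(\omega - 9\right) + 5\right)^{5}}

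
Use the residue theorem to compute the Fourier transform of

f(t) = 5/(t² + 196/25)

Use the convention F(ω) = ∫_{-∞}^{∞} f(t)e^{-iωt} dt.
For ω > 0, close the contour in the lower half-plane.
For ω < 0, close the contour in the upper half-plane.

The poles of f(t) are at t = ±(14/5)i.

Let g(z) = f(z)e^{-iωz}; for large |z| the factor e^{-iωz} decays in the lower half-plane when ω > 0 and in the upper half-plane when ω < 0.

Case ω > 0 (lower half-plane, clockwise contour ⇒ F(ω) = -2πi·ΣRes):
  Res_{z = - \frac{14 i}{5}} g(z) = \frac{25 i e^{- \frac{14 \omega}{5}}}{28}
  F(ω) = -2πi·ΣRes = \frac{25 \pi e^{- \frac{14 \omega}{5}}}{14}

Case ω < 0 (upper half-plane, counterclockwise contour ⇒ F(ω) = +2πi·ΣRes):
  Res_{z = \frac{14 i}{5}} g(z) = - \frac{25 i e^{\frac{14 \omega}{5}}}{28}
  F(ω) = 2πi·ΣRes = \frac{25 \pi e^{\frac{14 \omega}{5}}}{14}

Both cases combine into a single formula in |ω|:

F(ω) = \frac{25 \pi e^{- \frac{14 \left|{\omega}\right|}{5}}}{14}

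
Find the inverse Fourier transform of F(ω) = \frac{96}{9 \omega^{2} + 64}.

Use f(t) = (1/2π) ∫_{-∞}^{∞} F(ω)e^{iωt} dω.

f(t) = 2 e^{- \frac{8 \left|{t}\right|}{3}}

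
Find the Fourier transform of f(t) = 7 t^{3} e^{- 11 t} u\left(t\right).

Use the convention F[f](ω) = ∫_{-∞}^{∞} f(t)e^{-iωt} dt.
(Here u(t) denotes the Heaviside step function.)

F(ω) = \frac{42}{\left(i \omega + 11\right)^{4}}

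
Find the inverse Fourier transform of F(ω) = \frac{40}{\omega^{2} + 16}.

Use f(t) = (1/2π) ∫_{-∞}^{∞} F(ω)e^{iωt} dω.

f(t) = 5 e^{- 4 \left|{t}\right|}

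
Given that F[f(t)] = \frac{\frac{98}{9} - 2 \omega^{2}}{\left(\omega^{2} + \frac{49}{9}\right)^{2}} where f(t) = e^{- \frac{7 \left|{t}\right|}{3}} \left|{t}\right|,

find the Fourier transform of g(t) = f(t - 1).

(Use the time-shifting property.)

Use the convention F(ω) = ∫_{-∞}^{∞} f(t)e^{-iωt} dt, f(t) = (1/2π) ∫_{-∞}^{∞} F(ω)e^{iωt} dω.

F[g](ω) = \frac{18 \left(49 - 9 \omega^{2}\right) e^{- i \omega}}{\left(9 \omega^{2} + 49\right)^{2}}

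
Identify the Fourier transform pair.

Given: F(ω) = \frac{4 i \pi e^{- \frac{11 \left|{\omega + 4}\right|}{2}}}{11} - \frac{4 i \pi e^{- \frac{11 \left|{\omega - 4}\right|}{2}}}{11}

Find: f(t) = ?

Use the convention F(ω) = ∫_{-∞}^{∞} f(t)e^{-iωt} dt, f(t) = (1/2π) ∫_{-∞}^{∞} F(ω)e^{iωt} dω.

f(t) = \frac{4 \sin{\left(4 t \right)}}{t^{2} + \frac{121}{4}}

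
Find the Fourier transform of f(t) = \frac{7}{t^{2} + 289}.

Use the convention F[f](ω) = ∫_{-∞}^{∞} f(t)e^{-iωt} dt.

F(ω) = \frac{7 \pi e^{- 17 \left|{\omega}\right|}}{17}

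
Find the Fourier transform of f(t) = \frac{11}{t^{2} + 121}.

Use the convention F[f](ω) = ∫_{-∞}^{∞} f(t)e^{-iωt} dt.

F(ω) = \pi e^{- 11 \left|{\omega}\right|}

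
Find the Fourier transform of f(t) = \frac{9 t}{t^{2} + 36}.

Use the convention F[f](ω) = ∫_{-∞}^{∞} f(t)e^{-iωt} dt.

F(ω) = - 9 i \pi e^{- 6 \left|{\omega}\right|} \operatorname{sign}{\left(\omega \right)}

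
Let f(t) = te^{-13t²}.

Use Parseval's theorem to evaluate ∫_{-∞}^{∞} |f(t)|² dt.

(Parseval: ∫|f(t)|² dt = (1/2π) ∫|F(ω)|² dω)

∫|f(t)|² dt = \frac{\sqrt{26} \sqrt{\pi}}{1352}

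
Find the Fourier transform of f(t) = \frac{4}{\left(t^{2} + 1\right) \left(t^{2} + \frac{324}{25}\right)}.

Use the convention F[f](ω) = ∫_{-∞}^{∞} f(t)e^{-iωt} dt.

F(ω) = \frac{100 \pi e^{- \left|{\omega}\right|}}{299} - \frac{250 \pi e^{- \frac{18 \left|{\omega}\right|}{5}}}{2691}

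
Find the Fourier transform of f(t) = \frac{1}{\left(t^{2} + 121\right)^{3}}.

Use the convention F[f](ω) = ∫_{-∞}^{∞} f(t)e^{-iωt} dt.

F(ω) = \frac{\pi \left(121 \omega^{2} + 33 \left|{\omega}\right| + 3\right) e^{- 11 \left|{\omega}\right|}}{1288408}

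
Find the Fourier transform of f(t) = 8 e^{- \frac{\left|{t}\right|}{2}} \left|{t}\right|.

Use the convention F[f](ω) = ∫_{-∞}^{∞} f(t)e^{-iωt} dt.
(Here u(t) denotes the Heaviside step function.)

F(ω) = \frac{64 \left(1 - 4 \omega^{2}\right)}{\left(4 \omega^{2} + 1\right)^{2}}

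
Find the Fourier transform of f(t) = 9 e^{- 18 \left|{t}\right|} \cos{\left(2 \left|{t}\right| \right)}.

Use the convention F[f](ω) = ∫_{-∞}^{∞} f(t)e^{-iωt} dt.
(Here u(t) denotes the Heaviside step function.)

F(ω) = \frac{324 \left(\omega^{2} + 328\right)}{\omega^{4} + 640 \omega^{2} + 107584}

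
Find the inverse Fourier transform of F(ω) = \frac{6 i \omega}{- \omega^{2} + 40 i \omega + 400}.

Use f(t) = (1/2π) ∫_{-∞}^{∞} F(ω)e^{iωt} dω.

f(t) = 6 \left(1 - 20 t\right) e^{- 20 t} u\left(t\right)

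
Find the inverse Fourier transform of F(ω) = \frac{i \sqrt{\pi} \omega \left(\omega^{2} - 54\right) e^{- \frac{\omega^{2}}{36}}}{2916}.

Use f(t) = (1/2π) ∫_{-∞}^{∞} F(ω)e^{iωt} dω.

f(t) = 6 t^{3} e^{- 9 t^{2}}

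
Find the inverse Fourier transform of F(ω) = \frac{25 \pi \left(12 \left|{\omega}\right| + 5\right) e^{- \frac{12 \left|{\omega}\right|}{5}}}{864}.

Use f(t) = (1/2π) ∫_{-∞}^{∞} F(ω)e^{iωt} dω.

f(t) = \frac{4}{\left(t^{2} + \frac{144}{25}\right)^{2}}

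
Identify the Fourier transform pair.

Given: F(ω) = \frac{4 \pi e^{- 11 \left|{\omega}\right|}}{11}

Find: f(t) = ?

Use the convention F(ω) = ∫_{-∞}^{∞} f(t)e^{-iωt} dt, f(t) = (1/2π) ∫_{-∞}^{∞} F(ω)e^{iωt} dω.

f(t) = \frac{4}{t^{2} + 121}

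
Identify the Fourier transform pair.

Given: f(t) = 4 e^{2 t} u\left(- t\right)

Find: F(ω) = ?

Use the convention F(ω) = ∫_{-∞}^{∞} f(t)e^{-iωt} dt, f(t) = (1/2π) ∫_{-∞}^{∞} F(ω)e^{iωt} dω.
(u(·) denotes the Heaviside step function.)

F(ω) = - \frac{4}{i \omega - 2}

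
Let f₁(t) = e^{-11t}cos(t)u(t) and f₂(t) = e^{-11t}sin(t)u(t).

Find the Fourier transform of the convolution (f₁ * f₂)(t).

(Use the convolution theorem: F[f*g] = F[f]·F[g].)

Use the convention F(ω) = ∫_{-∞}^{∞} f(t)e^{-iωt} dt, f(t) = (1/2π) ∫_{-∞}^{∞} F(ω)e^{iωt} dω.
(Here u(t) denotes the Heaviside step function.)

F[f₁*f₂](ω) = \frac{i \omega + 11}{\left(\left(i \omega + 11\right)^{2} + 1\right)^{2}}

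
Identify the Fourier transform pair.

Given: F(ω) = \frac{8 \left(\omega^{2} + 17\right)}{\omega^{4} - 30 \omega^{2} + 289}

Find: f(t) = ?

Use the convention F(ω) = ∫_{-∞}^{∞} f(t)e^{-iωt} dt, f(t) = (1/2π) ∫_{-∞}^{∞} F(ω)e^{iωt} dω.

f(t) = 4 e^{- \left|{t}\right|} \cos{\left(4 t \right)}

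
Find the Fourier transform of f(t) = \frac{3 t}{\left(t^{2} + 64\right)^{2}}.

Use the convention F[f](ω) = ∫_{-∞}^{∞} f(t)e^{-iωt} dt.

F(ω) = - \frac{3 i \pi \omega e^{- 8 \left|{\omega}\right|}}{16}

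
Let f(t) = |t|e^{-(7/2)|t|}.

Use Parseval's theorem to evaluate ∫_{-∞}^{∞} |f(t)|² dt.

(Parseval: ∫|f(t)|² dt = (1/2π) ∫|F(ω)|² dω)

∫|f(t)|² dt = \frac{4}{343}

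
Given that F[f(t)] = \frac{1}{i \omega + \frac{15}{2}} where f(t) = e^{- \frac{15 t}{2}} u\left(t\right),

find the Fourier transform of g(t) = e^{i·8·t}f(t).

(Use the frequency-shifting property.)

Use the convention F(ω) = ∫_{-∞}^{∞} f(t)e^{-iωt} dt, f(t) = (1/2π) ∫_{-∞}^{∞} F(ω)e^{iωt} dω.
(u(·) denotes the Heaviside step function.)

F[g](ω) = \frac{2}{2 i \left(\omega - 8\right) + 15}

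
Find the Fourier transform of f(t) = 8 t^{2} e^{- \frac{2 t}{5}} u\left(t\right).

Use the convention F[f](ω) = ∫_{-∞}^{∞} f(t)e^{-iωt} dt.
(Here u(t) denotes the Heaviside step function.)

F(ω) = \frac{2000}{\left(5 i \omega + 2\right)^{3}}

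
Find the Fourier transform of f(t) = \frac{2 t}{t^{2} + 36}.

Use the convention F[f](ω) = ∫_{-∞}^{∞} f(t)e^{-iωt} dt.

F(ω) = - 2 i \pi e^{- 6 \left|{\omega}\right|} \operatorname{sign}{\left(\omega \right)}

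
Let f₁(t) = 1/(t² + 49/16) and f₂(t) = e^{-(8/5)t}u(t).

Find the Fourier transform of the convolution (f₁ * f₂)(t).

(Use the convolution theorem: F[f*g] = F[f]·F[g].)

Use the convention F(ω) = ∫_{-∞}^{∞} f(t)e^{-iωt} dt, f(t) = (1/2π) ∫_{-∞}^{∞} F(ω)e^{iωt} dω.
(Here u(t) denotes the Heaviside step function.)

F[f₁*f₂](ω) = \frac{20 \pi e^{- \frac{7 \left|{\omega}\right|}{4}}}{7 \left(5 i \omega + 8\right)}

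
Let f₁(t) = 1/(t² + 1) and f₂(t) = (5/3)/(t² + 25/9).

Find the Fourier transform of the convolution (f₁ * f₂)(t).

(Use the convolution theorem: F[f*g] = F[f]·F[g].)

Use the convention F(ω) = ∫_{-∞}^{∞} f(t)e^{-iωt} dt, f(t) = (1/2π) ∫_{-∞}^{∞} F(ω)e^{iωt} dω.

F[f₁*f₂](ω) = \pi^{2} e^{- \frac{8 \left|{\omega}\right|}{3}}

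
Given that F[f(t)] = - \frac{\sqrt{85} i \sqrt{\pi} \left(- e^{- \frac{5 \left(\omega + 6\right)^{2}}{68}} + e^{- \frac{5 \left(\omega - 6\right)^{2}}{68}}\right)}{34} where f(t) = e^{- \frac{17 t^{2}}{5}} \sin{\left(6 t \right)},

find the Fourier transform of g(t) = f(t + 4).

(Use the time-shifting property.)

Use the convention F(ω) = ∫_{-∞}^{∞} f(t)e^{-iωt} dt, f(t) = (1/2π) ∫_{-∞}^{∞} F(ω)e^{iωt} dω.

F[g](ω) = \frac{\sqrt{85} i \sqrt{\pi} \left(1 - e^{\frac{30 \omega}{17}}\right) e^{- \frac{5 \omega^{2}}{68} - \frac{15 \omega}{17} + 4 i \omega - \frac{45}{17}}}{34}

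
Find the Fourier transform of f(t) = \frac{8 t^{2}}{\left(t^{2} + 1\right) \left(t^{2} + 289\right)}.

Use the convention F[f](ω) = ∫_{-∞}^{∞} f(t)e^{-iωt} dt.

F(ω) = \frac{\pi \left(17 - e^{16 \left|{\omega}\right|}\right) e^{- 17 \left|{\omega}\right|}}{36}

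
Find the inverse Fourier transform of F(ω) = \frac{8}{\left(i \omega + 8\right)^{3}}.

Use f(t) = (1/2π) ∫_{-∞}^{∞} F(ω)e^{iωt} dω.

f(t) = 4 t^{2} e^{- 8 t} u\left(t\right)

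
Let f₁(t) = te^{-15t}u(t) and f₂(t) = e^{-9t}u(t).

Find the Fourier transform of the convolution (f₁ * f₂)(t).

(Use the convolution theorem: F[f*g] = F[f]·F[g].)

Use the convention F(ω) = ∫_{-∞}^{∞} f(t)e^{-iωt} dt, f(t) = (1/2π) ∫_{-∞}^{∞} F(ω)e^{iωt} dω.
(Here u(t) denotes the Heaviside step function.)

F[f₁*f₂](ω) = \frac{1}{\left(i \omega + 9\right) \left(i \omega + 15\right)^{2}}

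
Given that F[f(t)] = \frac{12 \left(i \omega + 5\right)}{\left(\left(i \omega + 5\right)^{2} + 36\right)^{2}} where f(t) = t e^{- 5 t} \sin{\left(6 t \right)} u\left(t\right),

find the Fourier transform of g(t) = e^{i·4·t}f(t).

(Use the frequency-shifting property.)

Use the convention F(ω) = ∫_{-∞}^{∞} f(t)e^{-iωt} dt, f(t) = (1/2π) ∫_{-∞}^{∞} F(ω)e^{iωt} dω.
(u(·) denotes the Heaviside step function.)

F[g](ω) = \frac{12 \left(i \left(\omega - 4\right) + 5\right)}{\left(\left(i \left(\omega - 4\right) + 5\right)^{2} + 36\right)^{2}}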